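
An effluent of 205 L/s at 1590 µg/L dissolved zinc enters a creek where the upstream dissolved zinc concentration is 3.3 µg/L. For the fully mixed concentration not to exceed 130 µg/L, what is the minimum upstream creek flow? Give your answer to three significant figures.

Set C_mix = 130: (Q·3.300 + 205.0·1590) / (Q + 205.0) = 130
→ Q = 205.0·(1590 − 130)/(130 − 3.300) = 2362 L/s.

2360 L/s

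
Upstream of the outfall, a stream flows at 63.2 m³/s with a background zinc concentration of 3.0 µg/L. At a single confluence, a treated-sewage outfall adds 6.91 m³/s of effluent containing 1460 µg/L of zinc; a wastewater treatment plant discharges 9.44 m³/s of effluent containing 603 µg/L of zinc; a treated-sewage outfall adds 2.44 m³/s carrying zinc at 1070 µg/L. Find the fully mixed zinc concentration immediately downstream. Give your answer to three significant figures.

227 µg/L

Flow-weighted average: C = (63.20·3.000 + 6.910·1460 + 9.440·603.0 + 2.440·1070) / 81.99 = 18580/81.99 = 226.6 µg/L.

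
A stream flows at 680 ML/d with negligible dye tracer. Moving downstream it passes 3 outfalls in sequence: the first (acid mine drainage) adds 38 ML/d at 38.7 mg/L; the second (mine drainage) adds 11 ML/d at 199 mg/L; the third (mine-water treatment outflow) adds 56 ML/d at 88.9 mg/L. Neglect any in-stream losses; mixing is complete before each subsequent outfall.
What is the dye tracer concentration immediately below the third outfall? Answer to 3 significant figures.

Outfall 1: combined Q = 718.0 ML/d; C = (680.0·0 + 38.00·38.70)/718.0 = 2.048 mg/L.
Outfall 2: combined Q = 729.0 ML/d; C = (718.0·2.048 + 11.00·199.0)/729.0 = 5.020 mg/L.
Outfall 3: combined Q = 785.0 ML/d; C = (729.0·5.020 + 56.00·88.90)/785.0 = 11.00 mg/L.

11.0 mg/L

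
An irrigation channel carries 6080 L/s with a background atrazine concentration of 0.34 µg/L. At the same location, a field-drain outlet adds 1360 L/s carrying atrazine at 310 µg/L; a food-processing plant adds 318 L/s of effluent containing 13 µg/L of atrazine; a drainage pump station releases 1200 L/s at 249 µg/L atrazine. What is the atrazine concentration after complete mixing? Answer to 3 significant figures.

81.1 µg/L

Mass balance: C = (6080·0.3400 + 1360·310.0 + 318.0·13.00 + 1200·249.0) / 8958 = 726600/8958 = 81.11 µg/L.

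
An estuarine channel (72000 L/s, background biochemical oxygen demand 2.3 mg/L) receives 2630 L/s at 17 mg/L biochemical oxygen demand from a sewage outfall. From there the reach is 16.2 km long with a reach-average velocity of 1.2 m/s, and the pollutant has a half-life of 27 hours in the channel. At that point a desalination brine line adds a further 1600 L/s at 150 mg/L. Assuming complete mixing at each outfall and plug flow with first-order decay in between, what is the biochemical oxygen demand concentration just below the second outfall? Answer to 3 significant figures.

5.65 mg/L

After mixing, C = (72000·2.300 + 2630·17.00) / 74630 = 210300/74630 = 2.818 mg/L; combined flow 74630 L/s.
Travel time t = 16.2·1000 / 1.2 = 13500 s = 3.750 h.
Half-life 27 h → k = ln 2 / 27 = 0.02567 h⁻¹ = 0.6161 d⁻¹.
Applying C = C₀e^(−kt): 2.818 × 0.9082 = 2.559 mg/L.
Second outfall: C = (74630·2.559 + 1600·150.0)/76230 = 5.654 mg/L.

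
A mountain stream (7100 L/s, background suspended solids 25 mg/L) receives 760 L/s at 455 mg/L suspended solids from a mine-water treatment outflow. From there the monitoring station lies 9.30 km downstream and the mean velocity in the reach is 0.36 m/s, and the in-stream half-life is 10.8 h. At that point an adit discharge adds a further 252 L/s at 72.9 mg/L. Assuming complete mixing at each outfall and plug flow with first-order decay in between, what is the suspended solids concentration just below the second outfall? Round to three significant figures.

Flow-weighted average: C = (7100·25.00 + 760.0·455.0) / 7860 = 523300/7860 = 66.58 mg/L; combined flow 7860 L/s.
Travel time t = 9.30·1000 / 0.36 = 25830 s = 7.176 h.
Half-life 10.8 h → k = ln 2 / 10.8 = 0.06418 h⁻¹ = 1.540 d⁻¹.
First-order decay: C = 66.58·exp(−k·t) = 66.58·0.6309 = 42.01 mg/L.
Second outfall: C = (7860·42.01 + 252.0·72.90)/8112 = 42.97 mg/L.

43.0 mg/L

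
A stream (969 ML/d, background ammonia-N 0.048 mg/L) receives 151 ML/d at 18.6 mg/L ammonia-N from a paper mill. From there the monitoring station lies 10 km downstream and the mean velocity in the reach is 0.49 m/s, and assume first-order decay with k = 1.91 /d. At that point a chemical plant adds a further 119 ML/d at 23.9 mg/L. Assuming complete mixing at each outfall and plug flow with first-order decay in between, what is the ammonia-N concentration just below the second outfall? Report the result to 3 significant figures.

After mixing, C = (969.0·0.04800 + 151.0·18.60) / 1120 = 2855/1120 = 2.549 mg/L; combined flow 1120 ML/d.
Travel time t = 10·1000 / 0.49 = 20410 s = 5.669 h.
Applying C = C₀e^(−kt): 2.549 × 0.6369 = 1.624 mg/L.
At the second outfall, C = (1120·1.624 + 119.0·23.90) / (1120 + 119.0) = 3.763 mg/L.

3.76 mg/L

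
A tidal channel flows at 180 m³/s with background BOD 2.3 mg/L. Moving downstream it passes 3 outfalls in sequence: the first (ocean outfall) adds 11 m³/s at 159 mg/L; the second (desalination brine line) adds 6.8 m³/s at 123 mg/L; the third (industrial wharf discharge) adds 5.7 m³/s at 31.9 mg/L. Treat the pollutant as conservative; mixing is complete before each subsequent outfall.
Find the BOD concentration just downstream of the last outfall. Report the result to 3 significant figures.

Below outfall 1: Q → 191.0 m³/s, C = (180.0·2.300 + 11.00·159.0)/191.0 = 11.32 mg/L.
Below outfall 2: Q → 197.8 m³/s, C = (191.0·11.32 + 6.800·123.0)/197.8 = 15.16 mg/L.
Below outfall 3: Q → 203.5 m³/s, C = (197.8·15.16 + 5.700·31.90)/203.5 = 15.63 mg/L.

15.6 mg/L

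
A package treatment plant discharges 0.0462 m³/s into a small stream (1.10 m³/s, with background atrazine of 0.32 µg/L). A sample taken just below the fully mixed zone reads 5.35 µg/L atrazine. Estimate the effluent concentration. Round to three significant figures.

125 µg/L

Mass balance: 1.100·0.3200 + 0.04620·Cₑ = 1.146·5.350
→ Cₑ = (1.146·5.350 − 1.100·0.3200) / 0.04620 = 125.1 µg/L.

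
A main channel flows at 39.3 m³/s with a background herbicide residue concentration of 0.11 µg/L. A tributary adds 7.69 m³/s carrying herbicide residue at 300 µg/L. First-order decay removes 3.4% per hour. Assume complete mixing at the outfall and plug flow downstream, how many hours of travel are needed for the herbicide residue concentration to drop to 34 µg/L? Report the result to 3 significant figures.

Mixed concentration C = ΣQC/ΣQ = (39.30·0.1100 + 7.690·300.0) / 46.99 = 2311/46.99 = 49.19 µg/L.
3.4%/h lost → k = −ln(1 − 0.034) = 0.03459 h⁻¹.
49.19·exp(−k·t) = 34 → t = ln(49.19/34)/k = 38430 s = 10.68 h.

10.7 h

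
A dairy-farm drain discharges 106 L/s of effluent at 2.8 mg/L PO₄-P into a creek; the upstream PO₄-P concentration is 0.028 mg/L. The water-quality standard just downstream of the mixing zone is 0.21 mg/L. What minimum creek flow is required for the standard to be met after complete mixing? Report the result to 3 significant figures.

1510 L/s

Set C_mix = 0.21: (Q·0.02800 + 106.0·2.800) / (Q + 106.0) = 0.21
→ Q = 106.0·(2.800 − 0.21)/(0.21 − 0.02800) = 1508 L/s.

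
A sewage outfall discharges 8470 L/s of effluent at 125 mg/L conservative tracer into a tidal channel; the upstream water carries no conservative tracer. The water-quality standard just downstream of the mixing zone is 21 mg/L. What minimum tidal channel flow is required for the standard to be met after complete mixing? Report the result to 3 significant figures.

Set C_mix = 21: (Q·0 + 8470·125.0) / (Q + 8470) = 21
→ Q = 8470·(125.0 − 21)/(21 − 0) = 41950 L/s.

41900 L/s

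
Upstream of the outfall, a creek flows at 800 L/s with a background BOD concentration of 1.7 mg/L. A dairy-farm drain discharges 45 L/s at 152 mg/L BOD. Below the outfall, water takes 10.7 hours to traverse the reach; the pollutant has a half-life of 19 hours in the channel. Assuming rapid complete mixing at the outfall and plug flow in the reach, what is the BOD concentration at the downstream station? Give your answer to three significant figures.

6.57 mg/L

After mixing, C = (800.0·1.700 + 45.00·152.0) / 845.0 = 8200/845.0 = 9.704 mg/L.
Half-life 19 h → k = ln 2 / 19 = 0.03648 h⁻¹ = 0.8756 d⁻¹.
Decay over the reach: 9.704·exp(−kt) = 9.704·0.6768 = 6.568 mg/L.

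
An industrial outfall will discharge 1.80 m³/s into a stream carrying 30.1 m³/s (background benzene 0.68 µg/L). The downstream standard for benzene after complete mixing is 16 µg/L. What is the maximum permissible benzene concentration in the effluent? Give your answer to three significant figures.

272 µg/L

At the limit, (Qr·Cr + Qe·Cₑ)/(Qr + Qe) = 16:
Cₑ = (31.90·16 − 30.10·0.6800) / 1.800 = 272.2 µg/L.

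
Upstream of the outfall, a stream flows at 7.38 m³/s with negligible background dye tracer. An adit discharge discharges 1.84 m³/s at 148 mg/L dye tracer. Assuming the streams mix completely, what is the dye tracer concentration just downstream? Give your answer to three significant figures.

29.5 mg/L

Flow-weighted average: C = (7.380·0 + 1.840·148.0) / 9.220 = 272.3/9.220 = 29.54 mg/L.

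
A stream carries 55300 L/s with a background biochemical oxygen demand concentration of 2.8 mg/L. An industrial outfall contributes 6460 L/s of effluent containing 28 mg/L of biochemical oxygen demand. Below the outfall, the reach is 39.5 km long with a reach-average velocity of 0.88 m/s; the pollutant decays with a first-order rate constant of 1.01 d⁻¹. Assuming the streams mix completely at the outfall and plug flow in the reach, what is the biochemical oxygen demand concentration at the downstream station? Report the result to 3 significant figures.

3.22 mg/L

After mixing, C = (55300·2.800 + 6460·28.00) / 61760 = 335700/61760 = 5.436 mg/L.
Travel time t = 39.5·1000 / 0.88 = 44890 s = 12.47 h.
Applying C = C₀e^(−kt): 5.436 × 0.5917 = 3.217 mg/L.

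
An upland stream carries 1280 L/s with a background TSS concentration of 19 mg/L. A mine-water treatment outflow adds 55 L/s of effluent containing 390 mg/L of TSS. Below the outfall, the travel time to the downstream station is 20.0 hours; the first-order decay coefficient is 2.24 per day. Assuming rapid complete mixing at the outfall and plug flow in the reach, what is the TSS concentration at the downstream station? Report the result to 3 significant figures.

5.30 mg/L

Mass balance: C = (1280·19.00 + 55.00·390.0) / 1335 = 45770/1335 = 34.28 mg/L.
First-order decay: C = 34.28·exp(−k·t) = 34.28·0.1546 = 5.302 mg/L.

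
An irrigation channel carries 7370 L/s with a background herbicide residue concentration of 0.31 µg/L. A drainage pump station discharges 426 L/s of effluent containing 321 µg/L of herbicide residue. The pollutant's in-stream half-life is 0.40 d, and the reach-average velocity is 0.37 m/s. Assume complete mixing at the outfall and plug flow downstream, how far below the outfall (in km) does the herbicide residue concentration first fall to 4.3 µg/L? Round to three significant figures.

Flow-weighted average: C = (7370·0.3100 + 426.0·321.0) / 7796 = 139000/7796 = 17.83 µg/L.
Half-life 0.40 d → k = ln 2 / 0.40 = 1.733 d⁻¹.
Set 17.83·exp(−k·t) = 4.3 → t = ln(17.83/4.3)/k = 70920 s = 19.70 h.
Distance = v·t = 0.37·70920 = 26240 m = 26.24 km.

26.2 km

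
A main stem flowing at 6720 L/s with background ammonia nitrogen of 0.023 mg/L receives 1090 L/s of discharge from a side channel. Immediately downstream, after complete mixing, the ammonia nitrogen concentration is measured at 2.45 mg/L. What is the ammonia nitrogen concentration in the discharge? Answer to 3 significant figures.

Mass balance: 6720·0.02300 + 1090·Cₑ = 7810·2.450
→ Cₑ = (7810·2.450 − 6720·0.02300) / 1090 = 17.41 mg/L.

17.4 mg/L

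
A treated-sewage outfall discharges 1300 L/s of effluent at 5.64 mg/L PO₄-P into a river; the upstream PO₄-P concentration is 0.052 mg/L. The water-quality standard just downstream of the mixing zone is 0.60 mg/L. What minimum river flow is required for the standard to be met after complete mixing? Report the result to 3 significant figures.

Set C_mix = 0.60: (Q·0.05200 + 1300·5.640) / (Q + 1300) = 0.60
→ Q = 1300·(5.640 − 0.60)/(0.60 − 0.05200) = 11960 L/s.

12000 L/s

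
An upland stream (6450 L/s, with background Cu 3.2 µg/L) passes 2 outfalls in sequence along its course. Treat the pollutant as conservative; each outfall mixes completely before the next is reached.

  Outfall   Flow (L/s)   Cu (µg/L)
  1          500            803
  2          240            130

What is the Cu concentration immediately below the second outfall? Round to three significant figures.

63.1 µg/L

Outfall 1: combined Q = 6950 L/s; C = (6450·3.200 + 500.0·803.0)/6950 = 60.74 µg/L.
Outfall 2: combined Q = 7190 L/s; C = (6950·60.74 + 240.0·130.0)/7190 = 63.05 µg/L.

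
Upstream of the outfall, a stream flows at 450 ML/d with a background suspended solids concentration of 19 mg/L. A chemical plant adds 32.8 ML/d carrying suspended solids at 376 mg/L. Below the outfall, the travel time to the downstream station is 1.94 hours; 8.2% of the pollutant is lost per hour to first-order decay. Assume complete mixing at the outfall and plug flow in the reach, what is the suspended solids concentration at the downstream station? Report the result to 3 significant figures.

Flow-weighted average: C = (450.0·19.00 + 32.80·376.0) / 482.8 = 20880/482.8 = 43.25 mg/L.
8.2%/h lost → k = −ln(1 − 0.082) = 0.08556 h⁻¹.
After decay, C = 43.25 × e^(−kt) = 43.25 × 0.8471 = 36.64 mg/L.

36.6 mg/L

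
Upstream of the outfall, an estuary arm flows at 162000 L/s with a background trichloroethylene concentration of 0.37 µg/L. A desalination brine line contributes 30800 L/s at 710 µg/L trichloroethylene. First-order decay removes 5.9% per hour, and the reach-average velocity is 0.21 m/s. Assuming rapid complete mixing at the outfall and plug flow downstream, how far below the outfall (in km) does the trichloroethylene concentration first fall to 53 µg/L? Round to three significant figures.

9.49 km

Mass balance: C = (162000·0.3700 + 30800·710.0) / 192800 = 21930000/192800 = 113.7 µg/L.
5.9%/h lost → k = −ln(1 − 0.059) = 0.06081 h⁻¹.
Set 113.7·exp(−k·t) = 53 → t = ln(113.7/53)/k = 45200 s = 12.56 h.
Distance = v·t = 0.21·45200 = 9493 m = 9.493 km.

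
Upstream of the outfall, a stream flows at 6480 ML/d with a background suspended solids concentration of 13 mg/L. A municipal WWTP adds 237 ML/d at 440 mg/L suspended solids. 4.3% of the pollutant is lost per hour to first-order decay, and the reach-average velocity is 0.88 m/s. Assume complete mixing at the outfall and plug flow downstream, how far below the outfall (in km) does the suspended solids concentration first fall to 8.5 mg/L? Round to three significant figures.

86.1 km

Flow-weighted average: C = (6480·13.00 + 237.0·440.0) / 6717 = 188500/6717 = 28.07 mg/L.
4.3%/h lost → k = −ln(1 − 0.043) = 0.04395 h⁻¹.
Set 28.07·exp(−k·t) = 8.5 → t = ln(28.07/8.5)/k = 97840 s = 27.18 h.
Distance = v·t = 0.88·97840 = 86100 m = 86.10 km.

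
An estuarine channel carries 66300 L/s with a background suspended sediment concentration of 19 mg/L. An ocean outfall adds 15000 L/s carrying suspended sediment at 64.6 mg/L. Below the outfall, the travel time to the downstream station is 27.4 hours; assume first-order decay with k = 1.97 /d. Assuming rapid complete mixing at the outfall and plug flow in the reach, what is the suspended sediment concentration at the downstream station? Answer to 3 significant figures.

2.89 mg/L

Conservation of mass: C = (66300·19.00 + 15000·64.60) / 81300 = 2229000/81300 = 27.41 mg/L.
After decay, C = 27.41 × e^(−kt) = 27.41 × 0.1055 = 2.892 mg/L.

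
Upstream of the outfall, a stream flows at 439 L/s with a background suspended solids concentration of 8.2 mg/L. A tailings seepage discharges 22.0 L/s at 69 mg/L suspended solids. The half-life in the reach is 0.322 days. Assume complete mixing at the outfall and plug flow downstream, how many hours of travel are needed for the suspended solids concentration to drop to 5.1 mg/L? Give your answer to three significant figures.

8.67 h

Mixed concentration C = ΣQC/ΣQ = (439.0·8.200 + 22.00·69.00) / 461.0 = 5118/461.0 = 11.10 mg/L.
Half-life 0.322 d → k = ln 2 / 0.322 = 2.153 d⁻¹.
11.10·exp(−k·t) = 5.1 → t = ln(11.10/5.1)/k = 31220 s = 8.672 h.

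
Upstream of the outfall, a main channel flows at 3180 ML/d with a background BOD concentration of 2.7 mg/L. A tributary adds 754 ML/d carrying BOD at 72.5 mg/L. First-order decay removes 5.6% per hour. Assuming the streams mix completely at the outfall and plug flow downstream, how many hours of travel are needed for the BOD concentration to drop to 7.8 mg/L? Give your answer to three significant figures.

After mixing, C = (3180·2.700 + 754.0·72.50) / 3934 = 63250/3934 = 16.08 mg/L.
5.6%/h lost → k = −ln(1 − 0.056) = 0.05763 h⁻¹.
16.08·exp(−k·t) = 7.8 → t = ln(16.08/7.8)/k = 45190 s = 12.55 h.

12.6 h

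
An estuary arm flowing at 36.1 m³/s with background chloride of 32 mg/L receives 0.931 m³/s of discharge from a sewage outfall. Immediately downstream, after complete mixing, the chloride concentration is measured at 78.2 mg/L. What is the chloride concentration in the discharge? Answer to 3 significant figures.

Mass balance: 36.10·32.00 + 0.9310·Cₑ = 37.03·78.20
→ Cₑ = (37.03·78.20 − 36.10·32.00) / 0.9310 = 1870 mg/L.

1870 mg/L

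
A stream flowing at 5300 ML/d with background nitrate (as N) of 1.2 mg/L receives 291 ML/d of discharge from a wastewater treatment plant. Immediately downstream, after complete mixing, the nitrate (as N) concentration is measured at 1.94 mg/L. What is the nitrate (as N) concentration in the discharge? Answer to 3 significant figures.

Mass balance: 5300·1.200 + 291.0·Cₑ = 5591·1.940
→ Cₑ = (5591·1.940 − 5300·1.200) / 291.0 = 15.42 mg/L.

15.4 mg/L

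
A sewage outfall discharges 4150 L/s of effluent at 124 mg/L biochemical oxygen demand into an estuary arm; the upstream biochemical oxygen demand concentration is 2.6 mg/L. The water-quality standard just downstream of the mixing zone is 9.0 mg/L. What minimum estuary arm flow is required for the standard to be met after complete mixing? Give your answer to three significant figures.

74600 L/s

Set C_mix = 9.0: (Q·2.600 + 4150·124.0) / (Q + 4150) = 9.0
→ Q = 4150·(124.0 − 9.0)/(9.0 − 2.600) = 74570 L/s.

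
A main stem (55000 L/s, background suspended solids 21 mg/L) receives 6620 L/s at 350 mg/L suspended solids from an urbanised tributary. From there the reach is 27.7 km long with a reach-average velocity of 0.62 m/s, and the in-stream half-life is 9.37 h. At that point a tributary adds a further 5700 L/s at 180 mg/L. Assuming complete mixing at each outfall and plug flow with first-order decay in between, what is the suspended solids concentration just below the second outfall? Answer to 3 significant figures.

After mixing, C = (55000·21.00 + 6620·350.0) / 61620 = 3472000/61620 = 56.35 mg/L; combined flow 61620 L/s.
Travel time t = 27.7·1000 / 0.62 = 44680 s = 12.41 h.
Half-life 9.37 h → k = ln 2 / 9.37 = 0.07398 h⁻¹ = 1.775 d⁻¹.
Decay over the reach: 56.35·exp(−kt) = 56.35·0.3993 = 22.50 mg/L.
Second outfall: C = (61620·22.50 + 5700·180.0)/67320 = 35.83 mg/L.

35.8 mg/L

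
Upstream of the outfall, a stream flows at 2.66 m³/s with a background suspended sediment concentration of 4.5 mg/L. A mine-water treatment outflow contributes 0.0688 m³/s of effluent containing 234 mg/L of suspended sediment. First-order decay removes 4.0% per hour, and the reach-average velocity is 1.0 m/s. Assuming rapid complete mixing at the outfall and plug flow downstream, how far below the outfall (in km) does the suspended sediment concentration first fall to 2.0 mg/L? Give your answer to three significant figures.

144 km

After mixing, C = (2.660·4.500 + 0.06880·234.0) / 2.729 = 28.07/2.729 = 10.29 mg/L.
4.0%/h lost → k = −ln(1 − 0.04) = 0.04082 h⁻¹.
Set 10.29·exp(−k·t) = 2.0 → t = ln(10.29/2.0)/k = 144400 s = 40.12 h.
Distance = v·t = 1.0·144400 = 144400 m = 144.4 km.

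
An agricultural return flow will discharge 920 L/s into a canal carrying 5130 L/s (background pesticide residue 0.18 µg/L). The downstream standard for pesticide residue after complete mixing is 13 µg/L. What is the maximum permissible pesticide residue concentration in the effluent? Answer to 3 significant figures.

At the limit, (Qr·Cr + Qe·Cₑ)/(Qr + Qe) = 13:
Cₑ = (6050·13 − 5130·0.1800) / 920.0 = 84.49 µg/L.

84.5 µg/L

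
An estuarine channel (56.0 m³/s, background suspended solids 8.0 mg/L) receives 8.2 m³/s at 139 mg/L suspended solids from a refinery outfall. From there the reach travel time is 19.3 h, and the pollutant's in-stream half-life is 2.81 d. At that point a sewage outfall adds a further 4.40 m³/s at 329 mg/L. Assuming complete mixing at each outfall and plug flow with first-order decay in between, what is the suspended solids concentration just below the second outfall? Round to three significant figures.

40.1 mg/L

Mass balance: C = (56.00·8.000 + 8.200·139.0) / 64.20 = 1588/64.20 = 24.73 mg/L; combined flow 64.20 m³/s.
Half-life 2.81 d → k = ln 2 / 2.81 = 0.2467 d⁻¹.
First-order decay: C = 24.73·exp(−k·t) = 24.73·0.8201 = 20.28 mg/L.
Second outfall: C = (64.20·20.28 + 4.400·329.0)/68.60 = 40.08 mg/L.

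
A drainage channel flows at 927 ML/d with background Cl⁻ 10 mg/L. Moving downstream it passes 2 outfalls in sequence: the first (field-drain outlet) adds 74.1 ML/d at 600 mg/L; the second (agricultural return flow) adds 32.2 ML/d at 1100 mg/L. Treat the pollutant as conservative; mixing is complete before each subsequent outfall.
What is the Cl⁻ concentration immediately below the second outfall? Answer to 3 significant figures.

Below outfall 1: Q → 1001 ML/d, C = (927.0·10.00 + 74.10·600.0)/1001 = 53.67 mg/L.
Below outfall 2: Q → 1033 ML/d, C = (1001·53.67 + 32.20·1100)/1033 = 86.28 mg/L.

86.3 mg/L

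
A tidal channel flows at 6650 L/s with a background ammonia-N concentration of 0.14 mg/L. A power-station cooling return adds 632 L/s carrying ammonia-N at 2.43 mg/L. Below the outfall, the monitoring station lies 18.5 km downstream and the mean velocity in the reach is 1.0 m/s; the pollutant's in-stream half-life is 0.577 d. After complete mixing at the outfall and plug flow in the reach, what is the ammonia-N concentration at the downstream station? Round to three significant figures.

Mixed concentration C = ΣQC/ΣQ = (6650·0.1400 + 632.0·2.430) / 7282 = 2467/7282 = 0.3387 mg/L.
Travel time t = 18.5·1000 / 1.0 = 18500 s = 5.139 h.
Half-life 0.577 d → k = ln 2 / 0.577 = 1.201 d⁻¹.
After decay, C = 0.3387 × e^(−kt) = 0.3387 × 0.7732 = 0.2619 mg/L.

0.262 mg/L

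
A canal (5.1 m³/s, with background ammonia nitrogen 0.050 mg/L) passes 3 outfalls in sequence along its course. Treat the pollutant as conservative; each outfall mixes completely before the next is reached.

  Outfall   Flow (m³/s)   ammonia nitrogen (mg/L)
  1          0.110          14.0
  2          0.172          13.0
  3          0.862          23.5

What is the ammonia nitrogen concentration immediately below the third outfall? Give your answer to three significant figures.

Below outfall 1: Q → 5.210 m³/s, C = (5.100·0.05000 + 0.1100·14.00)/5.210 = 0.3445 mg/L.
Below outfall 2: Q → 5.382 m³/s, C = (5.210·0.3445 + 0.1720·13.00)/5.382 = 0.7490 mg/L.
Below outfall 3: Q → 6.244 m³/s, C = (5.382·0.7490 + 0.8620·23.50)/6.244 = 3.890 mg/L.

3.89 mg/L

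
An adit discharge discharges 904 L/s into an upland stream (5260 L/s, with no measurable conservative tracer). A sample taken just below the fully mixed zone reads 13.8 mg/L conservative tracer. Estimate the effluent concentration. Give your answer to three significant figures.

Mass balance: 5260·0 + 904.0·Cₑ = 6164·13.80
→ Cₑ = (6164·13.80 − 5260·0) / 904.0 = 94.10 mg/L.

94.1 mg/L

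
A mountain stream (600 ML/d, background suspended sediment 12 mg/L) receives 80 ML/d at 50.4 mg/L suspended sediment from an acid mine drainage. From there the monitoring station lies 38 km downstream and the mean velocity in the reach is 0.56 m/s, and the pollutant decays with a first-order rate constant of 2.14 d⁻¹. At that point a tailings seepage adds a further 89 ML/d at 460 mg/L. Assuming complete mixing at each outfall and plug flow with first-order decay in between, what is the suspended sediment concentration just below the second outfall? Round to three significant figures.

56.0 mg/L

Conservation of mass: C = (600.0·12.00 + 80.00·50.40) / 680.0 = 11230/680.0 = 16.52 mg/L; combined flow 680.0 ML/d.
Travel time t = 38·1000 / 0.56 = 67860 s = 18.85 h.
Decay over the reach: 16.52·exp(−kt) = 16.52·0.1862 = 3.076 mg/L.
Second outfall: C = (680.0·3.076 + 89.00·460.0)/769.0 = 55.96 mg/L.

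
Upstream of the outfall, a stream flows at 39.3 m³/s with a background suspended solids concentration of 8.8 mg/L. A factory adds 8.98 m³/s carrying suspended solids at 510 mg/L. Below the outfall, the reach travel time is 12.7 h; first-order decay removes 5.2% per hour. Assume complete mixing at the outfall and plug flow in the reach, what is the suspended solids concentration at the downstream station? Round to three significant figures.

51.8 mg/L

Flow-weighted average: C = (39.30·8.800 + 8.980·510.0) / 48.28 = 4926/48.28 = 102.0 mg/L.
5.2%/h lost → k = −ln(1 − 0.052) = 0.05340 h⁻¹.
After decay, C = 102.0 × e^(−kt) = 102.0 × 0.5075 = 51.78 mg/L.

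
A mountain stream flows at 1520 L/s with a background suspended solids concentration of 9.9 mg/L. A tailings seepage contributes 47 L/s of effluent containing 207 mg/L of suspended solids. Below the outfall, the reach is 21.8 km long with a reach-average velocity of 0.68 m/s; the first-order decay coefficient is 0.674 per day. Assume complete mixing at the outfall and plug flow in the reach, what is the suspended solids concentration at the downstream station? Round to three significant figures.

Flow-weighted average: C = (1520·9.900 + 47.00·207.0) / 1567 = 24780/1567 = 15.81 mg/L.
Travel time t = 21.8·1000 / 0.68 = 32060 s = 8.905 h.
Decay over the reach: 15.81·exp(−kt) = 15.81·0.7787 = 12.31 mg/L.

12.3 mg/L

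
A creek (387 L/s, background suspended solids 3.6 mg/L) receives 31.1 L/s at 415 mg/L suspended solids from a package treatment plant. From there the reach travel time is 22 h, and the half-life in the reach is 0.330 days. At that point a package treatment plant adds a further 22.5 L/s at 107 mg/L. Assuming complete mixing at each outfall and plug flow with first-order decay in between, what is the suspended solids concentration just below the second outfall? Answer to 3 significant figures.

10.2 mg/L

Mass balance: C = (387.0·3.600 + 31.10·415.0) / 418.1 = 14300/418.1 = 34.20 mg/L; combined flow 418.1 L/s.
Half-life 0.330 d → k = ln 2 / 0.330 = 2.100 d⁻¹.
Applying C = C₀e^(−kt): 34.20 × 0.1458 = 4.987 mg/L.
Second outfall: C = (418.1·4.987 + 22.50·107.0)/440.6 = 10.20 mg/L.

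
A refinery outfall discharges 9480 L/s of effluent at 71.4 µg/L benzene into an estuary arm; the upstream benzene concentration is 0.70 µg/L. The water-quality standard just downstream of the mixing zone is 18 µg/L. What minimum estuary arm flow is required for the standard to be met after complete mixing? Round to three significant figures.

Set C_mix = 18: (Q·0.7000 + 9480·71.40) / (Q + 9480) = 18
→ Q = 9480·(71.40 − 18)/(18 − 0.7000) = 29260 L/s.

29300 L/s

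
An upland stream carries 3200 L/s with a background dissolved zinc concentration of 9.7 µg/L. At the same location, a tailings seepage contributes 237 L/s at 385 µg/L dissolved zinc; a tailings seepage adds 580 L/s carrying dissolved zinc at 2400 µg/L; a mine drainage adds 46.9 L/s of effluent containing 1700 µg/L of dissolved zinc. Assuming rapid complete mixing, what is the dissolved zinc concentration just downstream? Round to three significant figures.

Flow-weighted average: C = (3200·9.700 + 237.0·385.0 + 580.0·2400 + 46.90·1700) / 4064 = 1594000/4064 = 392.2 µg/L.

392 µg/L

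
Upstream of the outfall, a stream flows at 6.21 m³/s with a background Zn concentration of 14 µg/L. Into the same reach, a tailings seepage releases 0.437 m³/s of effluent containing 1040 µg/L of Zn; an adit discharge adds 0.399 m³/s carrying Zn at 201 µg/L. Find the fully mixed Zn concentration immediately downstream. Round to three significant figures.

88.2 µg/L

Conservation of mass: C = (6.210·14.00 + 0.4370·1040 + 0.3990·201.0) / 7.046 = 621.6/7.046 = 88.22 µg/L.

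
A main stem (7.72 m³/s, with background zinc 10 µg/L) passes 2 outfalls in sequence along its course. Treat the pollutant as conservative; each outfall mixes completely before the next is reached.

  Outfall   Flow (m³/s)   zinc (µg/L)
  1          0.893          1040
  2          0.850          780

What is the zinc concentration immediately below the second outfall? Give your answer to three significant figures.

Outfall 1: combined Q = 8.613 m³/s; C = (7.720·10.00 + 0.8930·1040)/8.613 = 116.8 µg/L.
Outfall 2: combined Q = 9.463 m³/s; C = (8.613·116.8 + 0.8500·780.0)/9.463 = 176.4 µg/L.

176 µg/L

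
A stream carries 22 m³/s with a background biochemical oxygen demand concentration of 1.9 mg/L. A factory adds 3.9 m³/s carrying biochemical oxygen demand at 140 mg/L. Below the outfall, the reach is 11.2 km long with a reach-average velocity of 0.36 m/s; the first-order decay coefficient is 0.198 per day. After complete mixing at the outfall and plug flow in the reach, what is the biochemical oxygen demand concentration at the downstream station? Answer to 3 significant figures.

After mixing, C = (22.00·1.900 + 3.900·140.0) / 25.90 = 587.8/25.90 = 22.69 mg/L.
Travel time t = 11.2·1000 / 0.36 = 31110 s = 8.642 h.
Decay over the reach: 22.69·exp(−kt) = 22.69·0.9312 = 21.13 mg/L.

21.1 mg/L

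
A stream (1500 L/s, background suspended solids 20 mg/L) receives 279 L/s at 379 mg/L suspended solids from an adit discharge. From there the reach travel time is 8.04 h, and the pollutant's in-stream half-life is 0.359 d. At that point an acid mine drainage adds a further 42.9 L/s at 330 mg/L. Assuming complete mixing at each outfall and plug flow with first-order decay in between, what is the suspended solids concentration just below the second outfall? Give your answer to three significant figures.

Mass balance: C = (1500·20.00 + 279.0·379.0) / 1779 = 135700/1779 = 76.30 mg/L; combined flow 1779 L/s.
Half-life 0.359 d → k = ln 2 / 0.359 = 1.931 d⁻¹.
First-order decay: C = 76.30·exp(−k·t) = 76.30·0.5237 = 39.96 mg/L.
Second outfall: C = (1779·39.96 + 42.90·330.0)/1822 = 46.79 mg/L.

46.8 mg/L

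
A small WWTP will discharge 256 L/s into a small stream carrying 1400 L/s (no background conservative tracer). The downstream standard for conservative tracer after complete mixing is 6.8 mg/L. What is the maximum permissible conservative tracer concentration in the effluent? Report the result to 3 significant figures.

At the limit, (Qr·Cr + Qe·Cₑ)/(Qr + Qe) = 6.8:
Cₑ = (1656·6.8 − 1400·0) / 256.0 = 43.99 mg/L.

44.0 mg/L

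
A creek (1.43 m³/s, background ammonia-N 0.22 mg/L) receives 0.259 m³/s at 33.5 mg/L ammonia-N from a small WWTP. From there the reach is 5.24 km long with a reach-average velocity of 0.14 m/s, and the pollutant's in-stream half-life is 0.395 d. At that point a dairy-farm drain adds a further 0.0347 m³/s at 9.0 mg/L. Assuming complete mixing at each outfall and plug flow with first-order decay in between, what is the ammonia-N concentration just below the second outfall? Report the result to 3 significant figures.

2.62 mg/L

Mixed concentration C = ΣQC/ΣQ = (1.430·0.2200 + 0.2590·33.50) / 1.689 = 8.991/1.689 = 5.323 mg/L; combined flow 1.689 m³/s.
Travel time t = 5.24·1000 / 0.14 = 37430 s = 10.40 h.
Half-life 0.395 d → k = ln 2 / 0.395 = 1.755 d⁻¹.
After decay, C = 5.323 × e^(−kt) = 5.323 × 0.4676 = 2.489 mg/L.
At the second outfall, C = (1.689·2.489 + 0.03470·9.000) / (1.689 + 0.03470) = 2.620 mg/L.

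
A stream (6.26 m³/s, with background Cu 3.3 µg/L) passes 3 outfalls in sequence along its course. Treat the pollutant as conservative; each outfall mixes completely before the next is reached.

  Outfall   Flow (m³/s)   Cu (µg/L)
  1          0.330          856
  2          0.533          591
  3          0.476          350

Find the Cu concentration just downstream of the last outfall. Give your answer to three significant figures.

103 µg/L

Outfall 1: combined Q = 6.590 m³/s; C = (6.260·3.300 + 0.3300·856.0)/6.590 = 46.00 µg/L.
Outfall 2: combined Q = 7.123 m³/s; C = (6.590·46.00 + 0.5330·591.0)/7.123 = 86.78 µg/L.
Outfall 3: combined Q = 7.599 m³/s; C = (7.123·86.78 + 0.4760·350.0)/7.599 = 103.3 µg/L.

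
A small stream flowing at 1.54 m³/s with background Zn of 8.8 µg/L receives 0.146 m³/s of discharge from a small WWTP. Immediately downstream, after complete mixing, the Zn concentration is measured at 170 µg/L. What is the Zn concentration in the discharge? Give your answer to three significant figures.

Mass balance: 1.540·8.800 + 0.1460·Cₑ = 1.686·170.0
→ Cₑ = (1.686·170.0 − 1.540·8.800) / 0.1460 = 1870 µg/L.

1870 µg/L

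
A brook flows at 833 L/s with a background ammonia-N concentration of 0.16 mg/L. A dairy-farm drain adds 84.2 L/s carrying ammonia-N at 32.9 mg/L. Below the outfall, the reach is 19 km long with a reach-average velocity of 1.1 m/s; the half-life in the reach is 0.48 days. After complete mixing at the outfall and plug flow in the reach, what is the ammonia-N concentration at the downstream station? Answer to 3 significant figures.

2.37 mg/L

Mass balance: C = (833.0·0.1600 + 84.20·32.90) / 917.2 = 2903/917.2 = 3.166 mg/L.
Travel time t = 19·1000 / 1.1 = 17270 s = 4.798 h.
Half-life 0.48 d → k = ln 2 / 0.48 = 1.444 d⁻¹.
Applying C = C₀e^(−kt): 3.166 × 0.7492 = 2.372 mg/L.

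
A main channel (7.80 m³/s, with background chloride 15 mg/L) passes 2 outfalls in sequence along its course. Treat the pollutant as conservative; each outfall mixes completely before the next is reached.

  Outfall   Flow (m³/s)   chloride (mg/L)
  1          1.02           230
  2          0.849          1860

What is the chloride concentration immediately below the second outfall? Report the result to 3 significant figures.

Outfall 1: combined Q = 8.820 m³/s; C = (7.800·15.00 + 1.020·230.0)/8.820 = 39.86 mg/L.
Outfall 2: combined Q = 9.669 m³/s; C = (8.820·39.86 + 0.8490·1860)/9.669 = 199.7 mg/L.

200 mg/L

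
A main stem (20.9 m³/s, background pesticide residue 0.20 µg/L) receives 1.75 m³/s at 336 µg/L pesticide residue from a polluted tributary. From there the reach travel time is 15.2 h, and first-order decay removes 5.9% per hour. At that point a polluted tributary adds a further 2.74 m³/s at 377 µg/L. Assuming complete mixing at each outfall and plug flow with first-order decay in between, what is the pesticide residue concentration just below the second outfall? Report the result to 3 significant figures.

49.9 µg/L

Mixed concentration C = ΣQC/ΣQ = (20.90·0.2000 + 1.750·336.0) / 22.65 = 592.2/22.65 = 26.14 µg/L; combined flow 22.65 m³/s.
5.9%/h lost → k = −ln(1 − 0.059) = 0.06081 h⁻¹.
First-order decay: C = 26.14·exp(−k·t) = 26.14·0.3968 = 10.37 µg/L.
At the second outfall, C = (22.65·10.37 + 2.740·377.0) / (22.65 + 2.740) = 49.94 µg/L.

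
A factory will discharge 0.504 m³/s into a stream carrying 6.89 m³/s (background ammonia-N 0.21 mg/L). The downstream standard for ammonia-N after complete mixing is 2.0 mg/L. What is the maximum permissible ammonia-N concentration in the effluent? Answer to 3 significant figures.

At the limit, (Qr·Cr + Qe·Cₑ)/(Qr + Qe) = 2.0:
Cₑ = (7.394·2.0 − 6.890·0.2100) / 0.5040 = 26.47 mg/L.

26.5 mg/L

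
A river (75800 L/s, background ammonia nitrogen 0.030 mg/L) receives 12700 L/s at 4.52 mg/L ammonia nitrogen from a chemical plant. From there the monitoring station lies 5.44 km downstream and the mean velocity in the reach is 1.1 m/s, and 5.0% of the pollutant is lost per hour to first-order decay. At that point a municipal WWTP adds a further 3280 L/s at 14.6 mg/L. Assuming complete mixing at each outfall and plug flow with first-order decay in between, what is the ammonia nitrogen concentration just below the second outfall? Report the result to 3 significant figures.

1.13 mg/L

Mixed concentration C = ΣQC/ΣQ = (75800·0.03000 + 12700·4.520) / 88500 = 59680/88500 = 0.6743 mg/L; combined flow 88500 L/s.
Travel time t = 5.44·1000 / 1.1 = 4945 s = 1.374 h.
5.0%/h lost → k = −ln(1 − 0.05) = 0.05129 h⁻¹.
Applying C = C₀e^(−kt): 0.6743 × 0.9320 = 0.6284 mg/L.
At the second outfall, C = (88500·0.6284 + 3280·14.60) / (88500 + 3280) = 1.128 mg/L.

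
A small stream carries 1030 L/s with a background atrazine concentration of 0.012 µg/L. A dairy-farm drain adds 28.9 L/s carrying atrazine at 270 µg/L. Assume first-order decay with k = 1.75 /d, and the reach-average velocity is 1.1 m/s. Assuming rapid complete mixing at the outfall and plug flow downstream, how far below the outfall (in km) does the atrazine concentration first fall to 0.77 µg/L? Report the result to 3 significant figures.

123 km

Mass balance: C = (1030·0.01200 + 28.90·270.0) / 1059 = 7815/1059 = 7.381 µg/L.
Set 7.381·exp(−k·t) = 0.77 → t = ln(7.381/0.77)/k = 111600 s = 31.00 h.
Distance = v·t = 1.1·111600 = 122700 m = 122.7 km.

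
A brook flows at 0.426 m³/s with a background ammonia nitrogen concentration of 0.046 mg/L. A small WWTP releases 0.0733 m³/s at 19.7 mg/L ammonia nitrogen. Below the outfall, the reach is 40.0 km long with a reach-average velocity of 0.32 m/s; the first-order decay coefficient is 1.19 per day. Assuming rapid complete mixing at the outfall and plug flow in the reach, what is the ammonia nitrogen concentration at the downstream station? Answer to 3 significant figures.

After mixing, C = (0.4260·0.04600 + 0.07330·19.70) / 0.4993 = 1.464/0.4993 = 2.931 mg/L.
Travel time t = 40.0·1000 / 0.32 = 125000 s = 34.72 h.
Decay over the reach: 2.931·exp(−kt) = 2.931·0.1788 = 0.5240 mg/L.

0.524 mg/L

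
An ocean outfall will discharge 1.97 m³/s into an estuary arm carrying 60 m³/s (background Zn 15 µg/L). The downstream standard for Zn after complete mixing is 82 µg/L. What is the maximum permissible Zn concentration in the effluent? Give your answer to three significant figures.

At the limit, (Qr·Cr + Qe·Cₑ)/(Qr + Qe) = 82:
Cₑ = (61.97·82 − 60.00·15.00) / 1.970 = 2123 µg/L.

2120 µg/L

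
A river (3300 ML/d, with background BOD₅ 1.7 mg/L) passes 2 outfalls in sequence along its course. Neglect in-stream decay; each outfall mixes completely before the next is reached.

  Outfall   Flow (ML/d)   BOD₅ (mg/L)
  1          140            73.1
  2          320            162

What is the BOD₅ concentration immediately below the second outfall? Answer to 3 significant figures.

18.0 mg/L

Outfall 1: combined Q = 3440 ML/d; C = (3300·1.700 + 140.0·73.10)/3440 = 4.606 mg/L.
Outfall 2: combined Q = 3760 ML/d; C = (3440·4.606 + 320.0·162.0)/3760 = 18.00 mg/L.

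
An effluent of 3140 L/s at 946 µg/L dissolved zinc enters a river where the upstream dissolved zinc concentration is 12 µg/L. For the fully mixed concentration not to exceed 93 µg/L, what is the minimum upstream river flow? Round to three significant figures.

Set C_mix = 93: (Q·12.00 + 3140·946.0) / (Q + 3140) = 93
→ Q = 3140·(946.0 − 93)/(93 − 12.00) = 33070 L/s.

33100 L/s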